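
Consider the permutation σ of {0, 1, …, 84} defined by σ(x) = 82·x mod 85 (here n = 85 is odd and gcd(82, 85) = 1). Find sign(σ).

+1

Orbit of 1 under x↦82x: [1, 82, 9, 58, 81, 12, 49]… (length divides ord_85(82)).
Decompose π into cycles: lengths [16, 16, 16, 16, 16, 4, 1] (7 cycles, including the fixed point 0).
n − c = 85 − 7 = 78; sign = (−1)^78 = +1.
The Jacobi symbol (82|85) = +1 (Zolotarev) agrees.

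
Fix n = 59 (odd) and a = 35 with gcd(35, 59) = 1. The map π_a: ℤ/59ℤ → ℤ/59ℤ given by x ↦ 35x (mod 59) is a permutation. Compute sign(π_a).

Trace 26: π^k(26) = [26, 25, 49, 4, 22, 3, 46] for k=0..6.
Decompose π into cycles: lengths [29, 29, 1] (3 cycles, including the fixed point 0).
With 3 cycles on 59 points, sign = (−1)^{59−3} = +1.
Check: (35/59) = +1 by Zolotarev.

+1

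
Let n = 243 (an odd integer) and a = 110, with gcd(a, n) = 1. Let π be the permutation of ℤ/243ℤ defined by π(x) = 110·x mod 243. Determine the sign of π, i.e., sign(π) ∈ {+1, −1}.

-1

Trace 151: π^k(151) = [151, 86, 226, 74, 121, 188, 25] for k=0..6.
Decompose π into cycles: lengths [162, 54, 18, 6, 2, 1] (6 cycles, including the fixed point 0).
6 cycles on 243: each ℓ→(−1)^(ℓ−1), product (−1)^237 = -1.
The Jacobi symbol (110|243) = -1 (Zolotarev) agrees.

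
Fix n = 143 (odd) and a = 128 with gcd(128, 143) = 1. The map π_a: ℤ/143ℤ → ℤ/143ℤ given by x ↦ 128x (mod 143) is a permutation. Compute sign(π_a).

Trace 25: π^k(25) = [25, 54, 48, 138, 75, 19, 1] for k=0..6.
5 cycles of lengths [60, 60, 12, 10, 1].
5 cycles on 143: each ℓ→(−1)^(ℓ−1), product (−1)^138 = +1.

+1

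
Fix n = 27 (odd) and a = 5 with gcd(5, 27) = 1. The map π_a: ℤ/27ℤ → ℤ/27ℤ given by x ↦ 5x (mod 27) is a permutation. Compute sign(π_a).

-1

Start at x=7: 7 → 8 → 13 → 11 → 1 → 5 → 25 → … (one orbit).
Cycle lengths of π_5 on ℤ/27ℤ: [18, 6, 2, 1]; 4 cycles in total.
sign(π) = (−1)^{n − #cycles} = (−1)^{27−4} = (−1)^23 = -1.
Check: (5/27) = -1 by Zolotarev.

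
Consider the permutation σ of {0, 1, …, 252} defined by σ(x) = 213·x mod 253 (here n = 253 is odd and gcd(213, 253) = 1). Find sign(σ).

Trace 70: π^k(70) = [70, 236, 174, 124, 100, 48, 104] for k=0..6.
9 cycles of lengths [55, 55, 55, 55, 11, 11, 5, 5, 1].
sign(π) = (−1)^{n − #cycles} = (−1)^{253−9} = (−1)^244 = +1.
(213|253)_J = +1 (Zolotarev's lemma cross-check).

+1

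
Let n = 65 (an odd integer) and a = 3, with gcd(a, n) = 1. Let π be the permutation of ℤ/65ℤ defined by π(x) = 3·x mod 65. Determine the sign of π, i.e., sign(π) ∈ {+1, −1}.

-1

Orbit of 42 under x↦3x: [42, 61, 53, 29, 22, 1, 3]… (length divides ord_65(3)).
Decompose π into cycles: lengths [12, 12, 12, 12, 4, 3, 3, 3, 3, 1] (10 cycles, including the fixed point 0).
With 10 cycles on 65 points, sign = (−1)^{65−10} = -1.
Zolotarev: (3|65) = -1, matching the cycle-count sign.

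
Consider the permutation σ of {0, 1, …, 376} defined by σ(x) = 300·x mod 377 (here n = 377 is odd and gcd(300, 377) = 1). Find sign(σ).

-1

Trace 27: π^k(27) = [27, 183, 235, 1, 300, 274, 14] for k=0..6.
Cycle type of π: 28×13 + 1×13; total 26 cycles.
Σ(ℓ_i−1) = 377−26 = 351; sign = (−1)^351 = -1.
Via Zolotarev, sign(π_{300}) = (300|377) = -1.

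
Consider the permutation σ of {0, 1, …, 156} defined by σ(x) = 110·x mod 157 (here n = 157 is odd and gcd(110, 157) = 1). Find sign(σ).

+1

Trace 1: π^k(1) = [1, 110, 11, 111, 121, 122, 75] for k=0..6.
Cycle type of π: 78×2 + 1; total 3 cycles.
sign(π) = (−1)^{n − #cycles} = (−1)^{157−3} = (−1)^154 = +1.
Check: (110/157) = +1 by Zolotarev.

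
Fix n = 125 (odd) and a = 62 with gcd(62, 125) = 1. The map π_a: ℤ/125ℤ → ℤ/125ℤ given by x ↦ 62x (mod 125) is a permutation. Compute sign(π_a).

-1

Trace 114: π^k(114) = [114, 68, 91, 17, 54, 98, 76] for k=0..6.
π_62 has 4 disjoint cycles with lengths [100, 20, 4, 1] on {0,…,124}.
4 cycles on 125: each ℓ→(−1)^(ℓ−1), product (−1)^121 = -1.
(62|125)_J = -1 (Zolotarev's lemma cross-check).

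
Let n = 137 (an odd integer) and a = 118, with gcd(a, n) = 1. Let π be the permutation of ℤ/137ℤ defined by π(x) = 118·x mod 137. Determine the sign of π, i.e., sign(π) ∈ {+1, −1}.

+1

Orbit of 72 under x↦118x: [72, 2, 99, 37, 119, 68, 78]… (length divides ord_137(118)).
Cycle lengths of π_118 on ℤ/137ℤ: [68, 68, 1]; 3 cycles in total.
n − c = 137 − 3 = 134; sign = (−1)^134 = +1.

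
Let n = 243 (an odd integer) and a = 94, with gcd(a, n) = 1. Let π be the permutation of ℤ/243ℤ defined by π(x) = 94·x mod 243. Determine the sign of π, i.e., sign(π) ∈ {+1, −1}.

+1

Trace 226: π^k(226) = [226, 103, 205, 73, 58, 106, 1] for k=0..6.
Cycle type of π: 81×2 + 27×2 + 9×2 + 3×2 + 1×3; total 11 cycles.
sign(π) = (−1)^{n − #cycles} = (−1)^{243−11} = (−1)^232 = +1.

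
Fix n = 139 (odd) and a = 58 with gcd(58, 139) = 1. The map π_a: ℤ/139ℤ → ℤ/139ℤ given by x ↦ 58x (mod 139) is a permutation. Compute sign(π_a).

Start at x=114: 114 → 79 → 134 → 127 → 138 → 81 → 111 → … (one orbit).
2 cycles of lengths [138, 1].
With 2 cycles on 139 points, sign = (−1)^{139−2} = -1.
Check: (58/139) = -1 by Zolotarev.

-1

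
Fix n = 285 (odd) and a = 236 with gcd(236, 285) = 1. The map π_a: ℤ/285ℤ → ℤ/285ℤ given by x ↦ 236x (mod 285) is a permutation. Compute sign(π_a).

Trace 221: π^k(221) = [221, 1, 236, 121, 56, 106] for k=0..5.
Cycle lengths of π_236 on ℤ/285ℤ: [6, 6, 6, 6, 6, 6, 6, 6, 6, 6, 6, 6, 6, 6, 6, 6, 6, 6, 6, 6, 6, 6, 6, 6, 6, 6, 6, 6, 6, 6, 6, 6, 6, 6, 6, 6, 6, 6, 6, 6, 6, 6, 6, 6, 6, 2, 2, 2, 2, 2, 1, 1, 1, 1, 1]; 55 cycles in total.
sign(π) = (−1)^{n − #cycles} = (−1)^{285−55} = (−1)^230 = +1.
Via Zolotarev, sign(π_{236}) = (236|285) = +1.

+1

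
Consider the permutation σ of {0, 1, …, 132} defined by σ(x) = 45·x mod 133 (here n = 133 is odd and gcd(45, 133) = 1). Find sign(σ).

Start at x=30: 30 → 20 → 102 → 68 → 1 → 45 → 30 (one orbit).
Decompose π into cycles: lengths [6, 6, 6, 6, 6, 6, 6, 6, 6, 6, 6, 6, 6, 6, 6, 6, 6, 6, 6, 3, 3, 3, 3, 3, 3, 1] (26 cycles, including the fixed point 0).
With 26 cycles on 133 points, sign = (−1)^{133−26} = -1.

-1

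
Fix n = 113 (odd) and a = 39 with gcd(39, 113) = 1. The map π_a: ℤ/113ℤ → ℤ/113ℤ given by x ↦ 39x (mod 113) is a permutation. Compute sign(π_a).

Start at x=17: 17 → 98 → 93 → 11 → 90 → 7 → 47 → … (one orbit).
The orbit structure of x ↦ 39x mod 113: 2 orbits of sizes [112, 1].
With 2 cycles on 113 points, sign = (−1)^{113−2} = -1.

-1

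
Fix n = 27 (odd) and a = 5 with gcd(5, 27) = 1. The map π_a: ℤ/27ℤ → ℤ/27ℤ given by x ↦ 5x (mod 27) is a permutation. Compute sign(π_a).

Orbit of 23 under x↦5x: [23, 7, 8, 13, 11, 1, 5]… (length divides ord_27(5)).
4 cycles of lengths [18, 6, 2, 1].
With 4 cycles on 27 points, sign = (−1)^{27−4} = -1.

-1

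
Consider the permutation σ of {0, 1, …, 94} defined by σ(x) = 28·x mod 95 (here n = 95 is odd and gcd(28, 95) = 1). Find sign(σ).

-1

Start at x=64: 64 → 82 → 16 → 68 → 4 → 17 → 1 → … (one orbit).
Cycle type of π: 36×2 + 9×2 + 4 + 1; total 6 cycles.
95 − 6 = 89 transpositions; sign(π) = (−1)^89 = -1.
Zolotarev: (28|95) = -1, matching the cycle-count sign.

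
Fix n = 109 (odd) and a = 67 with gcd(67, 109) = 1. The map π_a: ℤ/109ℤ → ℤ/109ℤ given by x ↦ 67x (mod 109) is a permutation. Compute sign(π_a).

Start at x=98: 98 → 26 → 107 → 84 → 69 → 45 → 72 → … (one orbit).
2 cycles of lengths [108, 1].
109 − 2 = 107 transpositions; sign(π) = (−1)^107 = -1.

-1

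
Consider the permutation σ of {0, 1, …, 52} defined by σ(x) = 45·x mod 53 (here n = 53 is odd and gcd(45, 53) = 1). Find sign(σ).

-1

Orbit of 34 under x↦45x: [34, 46, 3, 29, 33, 1, 45]… (length divides ord_53(45)).
2 cycles of lengths [52, 1].
With 2 cycles on 53 points, sign = (−1)^{53−2} = -1.
Via Zolotarev, sign(π_{45}) = (45|53) = -1.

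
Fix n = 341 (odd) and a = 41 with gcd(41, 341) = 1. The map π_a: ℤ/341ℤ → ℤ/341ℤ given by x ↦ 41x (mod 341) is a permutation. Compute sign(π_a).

-1

Start at x=226: 226 → 59 → 32 → 289 → 255 → 225 → 18 → … (one orbit).
14 cycles of lengths [30, 30, 30, 30, 30, 30, 30, 30, 30, 30, 15, 15, 10, 1].
341 − 14 = 327 transpositions; sign(π) = (−1)^327 = -1.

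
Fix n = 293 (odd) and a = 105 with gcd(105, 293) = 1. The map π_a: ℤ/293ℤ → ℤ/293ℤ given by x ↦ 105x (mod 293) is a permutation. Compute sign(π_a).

Start at x=231: 231 → 229 → 19 → 237 → 273 → 244 → 129 → … (one orbit).
Decompose π into cycles: lengths [292, 1] (2 cycles, including the fixed point 0).
sign(π) = (−1)^{n − #cycles} = (−1)^{293−2} = (−1)^291 = -1.

-1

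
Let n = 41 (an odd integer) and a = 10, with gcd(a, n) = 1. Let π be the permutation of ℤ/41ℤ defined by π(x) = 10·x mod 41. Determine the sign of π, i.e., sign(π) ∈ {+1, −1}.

+1

Start at x=37: 37 → 1 → 10 → 18 → 16 → 37 (one orbit).
Cycle lengths of π_10 on ℤ/41ℤ: [5, 5, 5, 5, 5, 5, 5, 5, 1]; 9 cycles in total.
Σ(ℓ_i−1) = 41−9 = 32; sign = (−1)^32 = +1.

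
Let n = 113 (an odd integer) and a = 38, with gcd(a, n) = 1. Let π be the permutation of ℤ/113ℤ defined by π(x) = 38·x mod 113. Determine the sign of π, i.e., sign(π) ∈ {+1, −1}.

Trace 25: π^k(25) = [25, 46, 53, 93, 31, 48, 16] for k=0..6.
The orbit structure of x ↦ 38x mod 113: 2 orbits of sizes [112, 1].
sign(π) = (−1)^{n − #cycles} = (−1)^{113−2} = (−1)^111 = -1.
Via Zolotarev, sign(π_{38}) = (38|113) = -1.

-1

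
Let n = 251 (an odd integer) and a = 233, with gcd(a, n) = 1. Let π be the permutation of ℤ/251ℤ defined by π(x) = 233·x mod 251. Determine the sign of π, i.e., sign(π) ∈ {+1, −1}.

Orbit of 27 under x↦233x: [27, 16, 214, 164, 60, 175, 113]… (length divides ord_251(233)).
Cycle type of π: 125×2 + 1; total 3 cycles.
Σ(ℓ_i−1) = 251−3 = 248; sign = (−1)^248 = +1.
Via Zolotarev, sign(π_{233}) = (233|251) = +1.

+1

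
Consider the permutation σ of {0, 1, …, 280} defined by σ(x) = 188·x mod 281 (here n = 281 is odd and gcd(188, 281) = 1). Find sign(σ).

Start at x=151: 151 → 7 → 192 → 128 → 179 → 213 → 142 → … (one orbit).
8 cycles of lengths [40, 40, 40, 40, 40, 40, 40, 1].
Σ(ℓ_i−1) = 281−8 = 273; sign = (−1)^273 = -1.
(188|281)_J = -1 (Zolotarev's lemma cross-check).

-1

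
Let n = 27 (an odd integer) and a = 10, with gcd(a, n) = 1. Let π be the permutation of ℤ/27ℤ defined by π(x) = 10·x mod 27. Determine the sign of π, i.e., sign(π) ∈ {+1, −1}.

Trace 19: π^k(19) = [19, 1, 10] for k=0..2.
The orbit structure of x ↦ 10x mod 27: 15 orbits of sizes [3, 3, 3, 3, 3, 3, 1, 1, 1, 1, 1, 1, 1, 1, 1].
sign(π) = (−1)^{n − #cycles} = (−1)^{27−15} = (−1)^12 = +1.

+1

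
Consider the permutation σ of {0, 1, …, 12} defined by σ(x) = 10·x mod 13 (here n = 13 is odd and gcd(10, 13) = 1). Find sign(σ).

Orbit of 3 under x↦10x: [3, 4, 1, 10, 9, 12]… (length divides ord_13(10)).
Cycle lengths of π_10 on ℤ/13ℤ: [6, 6, 1]; 3 cycles in total.
n − c = 13 − 3 = 10; sign = (−1)^10 = +1.

+1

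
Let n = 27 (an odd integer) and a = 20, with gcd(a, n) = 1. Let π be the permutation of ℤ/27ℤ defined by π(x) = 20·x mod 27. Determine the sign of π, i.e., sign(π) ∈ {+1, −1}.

-1

Trace 26: π^k(26) = [26, 7, 5, 19, 2, 13, 17] for k=0..6.
π_20 has 4 disjoint cycles with lengths [18, 6, 2, 1] on {0,…,26}.
Σ(ℓ_i−1) = 27−4 = 23; sign = (−1)^23 = -1.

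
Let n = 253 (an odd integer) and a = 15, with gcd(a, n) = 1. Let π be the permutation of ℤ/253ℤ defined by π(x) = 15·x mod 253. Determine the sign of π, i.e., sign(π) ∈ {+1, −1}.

Trace 113: π^k(113) = [113, 177, 125, 104, 42, 124, 89] for k=0..6.
Cycle type of π: 110×2 + 22 + 5×2 + 1; total 6 cycles.
253 − 6 = 247 transpositions; sign(π) = (−1)^247 = -1.
Check: (15/253) = -1 by Zolotarev.

-1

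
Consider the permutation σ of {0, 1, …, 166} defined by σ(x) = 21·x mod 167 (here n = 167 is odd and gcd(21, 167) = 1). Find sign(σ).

Start at x=24: 24 → 3 → 63 → 154 → 61 → 112 → 14 → … (one orbit).
3 cycles of lengths [83, 83, 1].
Σ(ℓ_i−1) = 167−3 = 164; sign = (−1)^164 = +1.
Zolotarev: (21|167) = +1, matching the cycle-count sign.

+1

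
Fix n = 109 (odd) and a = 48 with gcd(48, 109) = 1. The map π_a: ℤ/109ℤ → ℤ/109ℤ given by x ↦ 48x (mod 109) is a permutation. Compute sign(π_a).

Trace 15: π^k(15) = [15, 66, 7, 9, 105, 26, 49] for k=0..6.
π_48 has 5 disjoint cycles with lengths [27, 27, 27, 27, 1] on {0,…,108}.
109 − 5 = 104 transpositions; sign(π) = (−1)^104 = +1.
Check: (48/109) = +1 by Zolotarev.

+1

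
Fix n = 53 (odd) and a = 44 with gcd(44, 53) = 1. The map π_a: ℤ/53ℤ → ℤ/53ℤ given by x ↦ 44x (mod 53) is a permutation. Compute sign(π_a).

Trace 24: π^k(24) = [24, 49, 36, 47, 1, 44, 28] for k=0..6.
5 cycles of lengths [13, 13, 13, 13, 1].
5 cycles on 53: each ℓ→(−1)^(ℓ−1), product (−1)^48 = +1.
Check: (44/53) = +1 by Zolotarev.

+1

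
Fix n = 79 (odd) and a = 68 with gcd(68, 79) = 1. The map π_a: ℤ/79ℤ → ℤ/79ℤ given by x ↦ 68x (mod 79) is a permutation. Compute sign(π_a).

-1

Start at x=48: 48 → 25 → 41 → 23 → 63 → 18 → 39 → … (one orbit).
Cycle lengths of π_68 on ℤ/79ℤ: [78, 1]; 2 cycles in total.
n − c = 79 − 2 = 77; sign = (−1)^77 = -1.
Via Zolotarev, sign(π_{68}) = (68|79) = -1.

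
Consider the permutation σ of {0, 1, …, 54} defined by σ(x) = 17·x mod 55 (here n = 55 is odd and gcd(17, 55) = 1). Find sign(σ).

Orbit of 1 under x↦17x: [1, 17, 14, 18, 31, 32, 49]… (length divides ord_55(17)).
The orbit structure of x ↦ 17x mod 55: 5 orbits of sizes [20, 20, 10, 4, 1].
n − c = 55 − 5 = 50; sign = (−1)^50 = +1.

+1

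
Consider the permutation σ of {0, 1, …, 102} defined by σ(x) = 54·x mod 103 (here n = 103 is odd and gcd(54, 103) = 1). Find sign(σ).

-1

Start at x=32: 32 → 80 → 97 → 88 → 14 → 35 → 36 → … (one orbit).
The orbit structure of x ↦ 54x mod 103: 2 orbits of sizes [102, 1].
n − c = 103 − 2 = 101; sign = (−1)^101 = -1.
(54|103)_J = -1 (Zolotarev's lemma cross-check).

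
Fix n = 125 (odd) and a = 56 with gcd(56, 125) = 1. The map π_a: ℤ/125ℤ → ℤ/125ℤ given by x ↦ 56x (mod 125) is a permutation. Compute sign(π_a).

Trace 16: π^k(16) = [16, 21, 51, 106, 61, 41, 46] for k=0..6.
13 cycles of lengths [25, 25, 25, 25, 5, 5, 5, 5, 1, 1, 1, 1, 1].
n − c = 125 − 13 = 112; sign = (−1)^112 = +1.

+1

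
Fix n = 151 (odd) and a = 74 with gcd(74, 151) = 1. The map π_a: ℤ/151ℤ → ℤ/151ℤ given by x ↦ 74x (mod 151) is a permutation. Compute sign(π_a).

+1

Start at x=8: 8 → 139 → 18 → 124 → 116 → 128 → 110 → … (one orbit).
3 cycles of lengths [75, 75, 1].
n − c = 151 − 3 = 148; sign = (−1)^148 = +1.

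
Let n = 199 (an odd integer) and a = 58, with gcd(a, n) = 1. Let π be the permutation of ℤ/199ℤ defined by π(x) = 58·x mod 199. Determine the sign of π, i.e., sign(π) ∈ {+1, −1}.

+1

Trace 175: π^k(175) = [175, 1, 58, 180, 92, 162, 43] for k=0..6.
Cycle type of π: 9×22 + 1; total 23 cycles.
With 23 cycles on 199 points, sign = (−1)^{199−23} = +1.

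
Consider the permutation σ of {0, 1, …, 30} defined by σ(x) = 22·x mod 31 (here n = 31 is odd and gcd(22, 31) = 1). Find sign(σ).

Start at x=29: 29 → 18 → 24 → 1 → 22 → 19 → 15 → … (one orbit).
Decompose π into cycles: lengths [30, 1] (2 cycles, including the fixed point 0).
Σ(ℓ_i−1) = 31−2 = 29; sign = (−1)^29 = -1.
The Jacobi symbol (22|31) = -1 (Zolotarev) agrees.

-1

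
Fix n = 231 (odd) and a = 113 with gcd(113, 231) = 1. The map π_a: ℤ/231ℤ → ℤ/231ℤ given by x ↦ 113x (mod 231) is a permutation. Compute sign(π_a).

Trace 1: π^k(1) = [1, 113, 64, 71, 169, 155, 190] for k=0..6.
Cycle lengths of π_113 on ℤ/231ℤ: [10, 10, 10, 10, 10, 10, 10, 10, 10, 10, 10, 10, 10, 10, 5, 5, 5, 5, 5, 5, 5, 5, 5, 5, 5, 5, 5, 5, 2, 2, 2, 2, 2, 2, 2, 1, 1, 1, 1, 1, 1, 1]; 42 cycles in total.
42 cycles on 231: each ℓ→(−1)^(ℓ−1), product (−1)^189 = -1.

-1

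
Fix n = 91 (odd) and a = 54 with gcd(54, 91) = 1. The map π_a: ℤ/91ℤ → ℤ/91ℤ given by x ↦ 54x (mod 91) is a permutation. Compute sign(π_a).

+1

Trace 74: π^k(74) = [74, 83, 23, 59, 1, 54, 4] for k=0..6.
The orbit structure of x ↦ 54x mod 91: 9 orbits of sizes [12, 12, 12, 12, 12, 12, 12, 6, 1].
91 − 9 = 82 transpositions; sign(π) = (−1)^82 = +1.
Check: (54/91) = +1 by Zolotarev.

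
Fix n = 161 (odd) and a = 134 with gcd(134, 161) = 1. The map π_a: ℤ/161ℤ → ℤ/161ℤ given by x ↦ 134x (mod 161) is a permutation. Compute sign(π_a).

-1

Start at x=36: 36 → 155 → 1 → 134 → 85 → 120 → 141 → … (one orbit).
Decompose π into cycles: lengths [22, 22, 22, 22, 22, 22, 22, 1, 1, 1, 1, 1, 1, 1] (14 cycles, including the fixed point 0).
n − c = 161 − 14 = 147; sign = (−1)^147 = -1.
(134|161)_J = -1 (Zolotarev's lemma cross-check).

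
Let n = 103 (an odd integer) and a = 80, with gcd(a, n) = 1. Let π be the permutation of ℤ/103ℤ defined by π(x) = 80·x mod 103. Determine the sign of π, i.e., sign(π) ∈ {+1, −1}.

Orbit of 73 under x↦80x: [73, 72, 95, 81, 94, 1, 80]… (length divides ord_103(80)).
The orbit structure of x ↦ 80x mod 103: 4 orbits of sizes [34, 34, 34, 1].
sign(π) = (−1)^{n − #cycles} = (−1)^{103−4} = (−1)^99 = -1.
(80|103)_J = -1 (Zolotarev's lemma cross-check).

-1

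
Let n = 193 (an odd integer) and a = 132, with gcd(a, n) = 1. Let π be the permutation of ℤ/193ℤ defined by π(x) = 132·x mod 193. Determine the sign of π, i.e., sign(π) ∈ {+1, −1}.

Start at x=154: 154 → 63 → 17 → 121 → 146 → 165 → 164 → … (one orbit).
The orbit structure of x ↦ 132x mod 193: 2 orbits of sizes [192, 1].
Σ(ℓ_i−1) = 193−2 = 191; sign = (−1)^191 = -1.
Check: (132/193) = -1 by Zolotarev.

-1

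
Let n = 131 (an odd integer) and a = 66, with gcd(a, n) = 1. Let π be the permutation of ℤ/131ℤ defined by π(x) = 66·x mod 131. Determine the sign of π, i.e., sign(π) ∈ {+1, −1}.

-1

Start at x=54: 54 → 27 → 79 → 105 → 118 → 59 → 95 → … (one orbit).
2 cycles of lengths [130, 1].
sign(π) = (−1)^{n − #cycles} = (−1)^{131−2} = (−1)^129 = -1.
Via Zolotarev, sign(π_{66}) = (66|131) = -1.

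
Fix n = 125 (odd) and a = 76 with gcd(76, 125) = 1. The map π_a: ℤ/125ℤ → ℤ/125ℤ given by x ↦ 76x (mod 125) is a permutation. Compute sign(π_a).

+1

Start at x=101: 101 → 51 → 1 → 76 → 26 → 101 (one orbit).
Cycle type of π: 5×20 + 1×25; total 45 cycles.
45 cycles on 125: each ℓ→(−1)^(ℓ−1), product (−1)^80 = +1.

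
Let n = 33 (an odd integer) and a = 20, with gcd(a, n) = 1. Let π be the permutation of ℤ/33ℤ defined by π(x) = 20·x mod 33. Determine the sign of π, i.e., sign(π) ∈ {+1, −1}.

-1

Trace 1: π^k(1) = [1, 20, 4, 14, 16, 23, 31] for k=0..6.
Cycle type of π: 10×2 + 5×2 + 2 + 1; total 6 cycles.
sign(π) = (−1)^{n − #cycles} = (−1)^{33−6} = (−1)^27 = -1.
Check: (20/33) = -1 by Zolotarev.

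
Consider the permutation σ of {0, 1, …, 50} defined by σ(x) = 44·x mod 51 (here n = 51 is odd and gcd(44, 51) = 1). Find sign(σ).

+1

Trace 20: π^k(20) = [20, 13, 11, 25, 29, 1, 44] for k=0..6.
π_44 has 5 disjoint cycles with lengths [16, 16, 16, 2, 1] on {0,…,50}.
With 5 cycles on 51 points, sign = (−1)^{51−5} = +1.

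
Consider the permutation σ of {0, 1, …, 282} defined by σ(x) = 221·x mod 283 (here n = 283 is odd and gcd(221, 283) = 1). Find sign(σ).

Start at x=199: 199 → 114 → 7 → 132 → 23 → 272 → 116 → … (one orbit).
2 cycles of lengths [282, 1].
sign(π) = (−1)^{n − #cycles} = (−1)^{283−2} = (−1)^281 = -1.
(221|283)_J = -1 (Zolotarev's lemma cross-check).

-1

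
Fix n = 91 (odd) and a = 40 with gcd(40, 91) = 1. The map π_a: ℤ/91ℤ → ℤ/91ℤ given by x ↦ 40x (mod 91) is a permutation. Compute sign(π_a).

-1

Orbit of 1 under x↦40x: [1, 40, 53, 27, 79, 66]… (length divides ord_91(40)).
The orbit structure of x ↦ 40x mod 91: 26 orbits of sizes [6, 6, 6, 6, 6, 6, 6, 6, 6, 6, 6, 6, 6, 1, 1, 1, 1, 1, 1, 1, 1, 1, 1, 1, 1, 1].
91 − 26 = 65 transpositions; sign(π) = (−1)^65 = -1.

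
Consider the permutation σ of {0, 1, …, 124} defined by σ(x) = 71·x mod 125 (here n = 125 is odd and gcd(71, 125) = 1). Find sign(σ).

+1

Trace 86: π^k(86) = [86, 106, 26, 96, 66, 61, 81] for k=0..6.
π_71 has 13 disjoint cycles with lengths [25, 25, 25, 25, 5, 5, 5, 5, 1, 1, 1, 1, 1] on {0,…,124}.
13 cycles on 125: each ℓ→(−1)^(ℓ−1), product (−1)^112 = +1.
Check: (71/125) = +1 by Zolotarev.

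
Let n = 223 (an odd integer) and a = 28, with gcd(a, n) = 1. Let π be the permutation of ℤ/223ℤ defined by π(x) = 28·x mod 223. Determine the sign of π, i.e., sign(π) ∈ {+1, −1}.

+1

Trace 34: π^k(34) = [34, 60, 119, 210, 82, 66, 64] for k=0..6.
π_28 has 7 disjoint cycles with lengths [37, 37, 37, 37, 37, 37, 1] on {0,…,222}.
223 − 7 = 216 transpositions; sign(π) = (−1)^216 = +1.
Via Zolotarev, sign(π_{28}) = (28|223) = +1.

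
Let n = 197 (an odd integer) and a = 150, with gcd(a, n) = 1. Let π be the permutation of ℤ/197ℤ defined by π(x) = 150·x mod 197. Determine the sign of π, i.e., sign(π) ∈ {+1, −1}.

+1

Trace 85: π^k(85) = [85, 142, 24, 54, 23, 101, 178] for k=0..6.
π_150 has 5 disjoint cycles with lengths [49, 49, 49, 49, 1] on {0,…,196}.
Σ(ℓ_i−1) = 197−5 = 192; sign = (−1)^192 = +1.
Check: (150/197) = +1 by Zolotarev.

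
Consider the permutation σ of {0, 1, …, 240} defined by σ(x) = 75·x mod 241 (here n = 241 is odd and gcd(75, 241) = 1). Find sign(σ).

+1

Orbit of 72 under x↦75x: [72, 98, 120, 83, 200, 58, 12]… (length divides ord_241(75)).
Decompose π into cycles: lengths [120, 120, 1] (3 cycles, including the fixed point 0).
With 3 cycles on 241 points, sign = (−1)^{241−3} = +1.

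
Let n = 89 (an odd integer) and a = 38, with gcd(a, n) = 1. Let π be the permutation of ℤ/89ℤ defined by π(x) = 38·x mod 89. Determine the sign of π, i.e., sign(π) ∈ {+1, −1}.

Start at x=9: 9 → 75 → 2 → 76 → 40 → 7 → 88 → … (one orbit).
2 cycles of lengths [88, 1].
89 − 2 = 87 transpositions; sign(π) = (−1)^87 = -1.
The Jacobi symbol (38|89) = -1 (Zolotarev) agrees.

-1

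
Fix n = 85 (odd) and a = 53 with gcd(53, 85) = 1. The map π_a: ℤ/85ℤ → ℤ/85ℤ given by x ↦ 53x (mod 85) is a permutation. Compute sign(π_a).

Start at x=83: 83 → 64 → 77 → 1 → 53 → 4 → 42 → … (one orbit).
Decompose π into cycles: lengths [8, 8, 8, 8, 8, 8, 8, 8, 8, 8, 4, 1] (12 cycles, including the fixed point 0).
12 cycles on 85: each ℓ→(−1)^(ℓ−1), product (−1)^73 = -1.

-1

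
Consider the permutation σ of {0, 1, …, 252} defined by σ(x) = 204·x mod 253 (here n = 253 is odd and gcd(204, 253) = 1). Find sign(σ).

Start at x=40: 40 → 64 → 153 → 93 → 250 → 147 → 134 → … (one orbit).
Decompose π into cycles: lengths [110, 110, 22, 10, 1] (5 cycles, including the fixed point 0).
With 5 cycles on 253 points, sign = (−1)^{253−5} = +1.

+1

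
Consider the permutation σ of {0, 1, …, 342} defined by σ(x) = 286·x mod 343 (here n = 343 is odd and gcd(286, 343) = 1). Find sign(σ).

-1

Trace 337: π^k(337) = [337, 342, 57, 181, 316, 167, 85] for k=0..6.
Cycle type of π: 98×3 + 14×3 + 2×3 + 1; total 10 cycles.
343 − 10 = 333 transpositions; sign(π) = (−1)^333 = -1.
Via Zolotarev, sign(π_{286}) = (286|343) = -1.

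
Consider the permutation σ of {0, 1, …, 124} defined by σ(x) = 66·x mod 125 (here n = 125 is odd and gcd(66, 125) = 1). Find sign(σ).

Orbit of 86 under x↦66x: [86, 51, 116, 31, 46, 36, 1]… (length divides ord_125(66)).
Cycle type of π: 25×4 + 5×4 + 1×5; total 13 cycles.
With 13 cycles on 125 points, sign = (−1)^{125−13} = +1.
Check: (66/125) = +1 by Zolotarev.

+1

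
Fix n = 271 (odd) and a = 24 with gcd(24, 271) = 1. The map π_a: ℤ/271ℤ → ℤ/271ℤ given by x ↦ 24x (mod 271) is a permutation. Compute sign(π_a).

Start at x=146: 146 → 252 → 86 → 167 → 214 → 258 → 230 → … (one orbit).
The orbit structure of x ↦ 24x mod 271: 4 orbits of sizes [90, 90, 90, 1].
Σ(ℓ_i−1) = 271−4 = 267; sign = (−1)^267 = -1.

-1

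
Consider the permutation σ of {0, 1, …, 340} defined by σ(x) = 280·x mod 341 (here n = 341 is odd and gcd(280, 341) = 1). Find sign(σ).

Start at x=280: 280 → 311 → 125 → 218 → 1 → 280 (one orbit).
The orbit structure of x ↦ 280x mod 341: 93 orbits of sizes [5, 5, 5, 5, 5, 5, 5, 5, 5, 5, 5, 5, 5, 5, 5, 5, 5, 5, 5, 5, 5, 5, 5, 5, 5, 5, 5, 5, 5, 5, 5, 5, 5, 5, 5, 5, 5, 5, 5, 5, 5, 5, 5, 5, 5, 5, 5, 5, 5, 5, 5, 5, 5, 5, 5, 5, 5, 5, 5, 5, 5, 5, 1, 1, 1, 1, 1, 1, 1, 1, 1, 1, 1, 1, 1, 1, 1, 1, 1, 1, 1, 1, 1, 1, 1, 1, 1, 1, 1, 1, 1, 1, 1].
sign(π) = (−1)^{n − #cycles} = (−1)^{341−93} = (−1)^248 = +1.
Zolotarev: (280|341) = +1, matching the cycle-count sign.

+1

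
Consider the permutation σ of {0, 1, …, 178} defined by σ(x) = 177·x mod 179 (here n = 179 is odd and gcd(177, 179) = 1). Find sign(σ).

Orbit of 169 under x↦177x: [169, 20, 139, 80, 19, 141, 76]… (length divides ord_179(177)).
Decompose π into cycles: lengths [89, 89, 1] (3 cycles, including the fixed point 0).
179 − 3 = 176 transpositions; sign(π) = (−1)^176 = +1.

+1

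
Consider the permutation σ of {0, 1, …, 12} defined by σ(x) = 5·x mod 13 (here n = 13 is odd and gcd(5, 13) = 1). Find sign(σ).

-1

Start at x=1: 1 → 5 → 12 → 8 → 1 (one orbit).
The orbit structure of x ↦ 5x mod 13: 4 orbits of sizes [4, 4, 4, 1].
13 − 4 = 9 transpositions; sign(π) = (−1)^9 = -1.
(5|13)_J = -1 (Zolotarev's lemma cross-check).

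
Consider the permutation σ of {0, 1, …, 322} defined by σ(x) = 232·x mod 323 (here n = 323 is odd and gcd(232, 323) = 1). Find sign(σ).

Trace 290: π^k(290) = [290, 96, 308, 73, 140, 180, 93] for k=0..6.
Cycle type of π: 144×2 + 16 + 9×2 + 1; total 6 cycles.
n − c = 323 − 6 = 317; sign = (−1)^317 = -1.

-1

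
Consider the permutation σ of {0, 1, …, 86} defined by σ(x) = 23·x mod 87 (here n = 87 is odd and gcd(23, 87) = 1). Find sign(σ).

-1

Start at x=82: 82 → 59 → 52 → 65 → 16 → 20 → 25 → … (one orbit).
Cycle type of π: 14×4 + 7×4 + 2 + 1; total 10 cycles.
10 cycles on 87: each ℓ→(−1)^(ℓ−1), product (−1)^77 = -1.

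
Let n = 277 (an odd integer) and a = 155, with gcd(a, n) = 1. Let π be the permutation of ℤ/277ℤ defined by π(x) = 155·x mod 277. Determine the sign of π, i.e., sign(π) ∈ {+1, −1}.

Trace 30: π^k(30) = [30, 218, 273, 211, 19, 175, 256] for k=0..6.
Cycle type of π: 23×12 + 1; total 13 cycles.
n − c = 277 − 13 = 264; sign = (−1)^264 = +1.

+1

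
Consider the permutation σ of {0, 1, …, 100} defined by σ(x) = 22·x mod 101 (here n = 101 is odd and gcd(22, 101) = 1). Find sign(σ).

Orbit of 1 under x↦22x: [1, 22, 80, 43, 37, 6, 31]… (length divides ord_101(22)).
Cycle lengths of π_22 on ℤ/101ℤ: [50, 50, 1]; 3 cycles in total.
Σ(ℓ_i−1) = 101−3 = 98; sign = (−1)^98 = +1.
(22|101)_J = +1 (Zolotarev's lemma cross-check).

+1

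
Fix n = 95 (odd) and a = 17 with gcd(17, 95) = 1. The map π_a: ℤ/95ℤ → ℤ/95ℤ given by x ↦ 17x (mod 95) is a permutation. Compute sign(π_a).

Trace 17: π^k(17) = [17, 4, 68, 16, 82, 64, 43] for k=0..6.
Cycle lengths of π_17 on ℤ/95ℤ: [36, 36, 9, 9, 4, 1]; 6 cycles in total.
95 − 6 = 89 transpositions; sign(π) = (−1)^89 = -1.
(17|95)_J = -1 (Zolotarev's lemma cross-check).

-1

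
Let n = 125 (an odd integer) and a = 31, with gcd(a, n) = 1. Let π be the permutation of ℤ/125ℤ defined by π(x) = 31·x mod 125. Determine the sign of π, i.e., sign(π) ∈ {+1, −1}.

Trace 61: π^k(61) = [61, 16, 121, 1, 31, 86, 41] for k=0..6.
13 cycles of lengths [25, 25, 25, 25, 5, 5, 5, 5, 1, 1, 1, 1, 1].
n − c = 125 − 13 = 112; sign = (−1)^112 = +1.
The Jacobi symbol (31|125) = +1 (Zolotarev) agrees.

+1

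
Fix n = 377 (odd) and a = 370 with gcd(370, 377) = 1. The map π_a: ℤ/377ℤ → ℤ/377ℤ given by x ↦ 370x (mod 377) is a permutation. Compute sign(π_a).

-1

Trace 248: π^k(248) = [248, 149, 88, 138, 165, 353, 168] for k=0..6.
Cycle type of π: 84×4 + 14×2 + 12 + 1; total 8 cycles.
With 8 cycles on 377 points, sign = (−1)^{377−8} = -1.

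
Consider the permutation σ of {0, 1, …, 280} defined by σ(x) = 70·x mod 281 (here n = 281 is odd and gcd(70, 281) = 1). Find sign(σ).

Trace 109: π^k(109) = [109, 43, 200, 231, 153, 32, 273] for k=0..6.
Cycle lengths of π_70 on ℤ/281ℤ: [70, 70, 70, 70, 1]; 5 cycles in total.
281 − 5 = 276 transpositions; sign(π) = (−1)^276 = +1.
The Jacobi symbol (70|281) = +1 (Zolotarev) agrees.

+1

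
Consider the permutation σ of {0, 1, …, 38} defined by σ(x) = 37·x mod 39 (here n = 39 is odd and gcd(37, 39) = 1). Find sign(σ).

-1

Trace 22: π^k(22) = [22, 34, 10, 19, 1, 37, 4] for k=0..6.
Cycle lengths of π_37 on ℤ/39ℤ: [12, 12, 12, 1, 1, 1]; 6 cycles in total.
n − c = 39 − 6 = 33; sign = (−1)^33 = -1.
The Jacobi symbol (37|39) = -1 (Zolotarev) agrees.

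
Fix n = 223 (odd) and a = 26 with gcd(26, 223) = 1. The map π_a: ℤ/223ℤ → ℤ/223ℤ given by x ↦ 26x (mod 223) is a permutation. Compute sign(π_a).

Start at x=125: 125 → 128 → 206 → 4 → 104 → 28 → 59 → … (one orbit).
4 cycles of lengths [74, 74, 74, 1].
223 − 4 = 219 transpositions; sign(π) = (−1)^219 = -1.

-1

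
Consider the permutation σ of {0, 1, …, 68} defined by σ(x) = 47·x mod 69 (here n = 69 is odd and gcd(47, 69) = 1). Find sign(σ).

-1

Start at x=47: 47 → 1 → 47 (one orbit).
Decompose π into cycles: lengths [2, 2, 2, 2, 2, 2, 2, 2, 2, 2, 2, 2, 2, 2, 2, 2, 2, 2, 2, 2, 2, 2, 2, 1, 1, 1, 1, 1, 1, 1, 1, 1, 1, 1, 1, 1, 1, 1, 1, 1, 1, 1, 1, 1, 1, 1] (46 cycles, including the fixed point 0).
69 − 46 = 23 transpositions; sign(π) = (−1)^23 = -1.
(47|69)_J = -1 (Zolotarev's lemma cross-check).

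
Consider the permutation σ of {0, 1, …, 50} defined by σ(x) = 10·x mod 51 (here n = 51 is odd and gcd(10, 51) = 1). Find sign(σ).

Orbit of 4 under x↦10x: [4, 40, 43, 22, 16, 7, 19]… (length divides ord_51(10)).
6 cycles of lengths [16, 16, 16, 1, 1, 1].
Σ(ℓ_i−1) = 51−6 = 45; sign = (−1)^45 = -1.
The Jacobi symbol (10|51) = -1 (Zolotarev) agrees.

-1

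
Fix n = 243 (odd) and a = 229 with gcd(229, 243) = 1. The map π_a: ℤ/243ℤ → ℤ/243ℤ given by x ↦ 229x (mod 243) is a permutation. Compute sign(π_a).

Orbit of 199 under x↦229x: [199, 130, 124, 208, 4, 187, 55]… (length divides ord_243(229)).
The orbit structure of x ↦ 229x mod 243: 11 orbits of sizes [81, 81, 27, 27, 9, 9, 3, 3, 1, 1, 1].
11 cycles on 243: each ℓ→(−1)^(ℓ−1), product (−1)^232 = +1.
The Jacobi symbol (229|243) = +1 (Zolotarev) agrees.

+1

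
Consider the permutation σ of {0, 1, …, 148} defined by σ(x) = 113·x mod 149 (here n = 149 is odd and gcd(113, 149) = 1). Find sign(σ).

Start at x=80: 80 → 100 → 125 → 119 → 37 → 9 → 123 → … (one orbit).
Cycle type of π: 74×2 + 1; total 3 cycles.
149 − 3 = 146 transpositions; sign(π) = (−1)^146 = +1.

+1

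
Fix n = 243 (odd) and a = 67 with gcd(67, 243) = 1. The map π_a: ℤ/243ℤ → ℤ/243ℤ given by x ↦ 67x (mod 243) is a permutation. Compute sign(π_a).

Trace 130: π^k(130) = [130, 205, 127, 4, 25, 217, 202] for k=0..6.
Decompose π into cycles: lengths [81, 81, 27, 27, 9, 9, 3, 3, 1, 1, 1] (11 cycles, including the fixed point 0).
Σ(ℓ_i−1) = 243−11 = 232; sign = (−1)^232 = +1.
The Jacobi symbol (67|243) = +1 (Zolotarev) agrees.

+1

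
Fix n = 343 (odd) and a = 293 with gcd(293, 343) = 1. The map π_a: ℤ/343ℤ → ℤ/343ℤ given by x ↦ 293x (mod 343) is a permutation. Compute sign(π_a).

-1

Start at x=50: 50 → 244 → 148 → 146 → 246 → 48 → 1 → … (one orbit).
46 cycles of lengths [14, 14, 14, 14, 14, 14, 14, 14, 14, 14, 14, 14, 14, 14, 14, 14, 14, 14, 14, 14, 14, 2, 2, 2, 2, 2, 2, 2, 2, 2, 2, 2, 2, 2, 2, 2, 2, 2, 2, 2, 2, 2, 2, 2, 2, 1].
Σ(ℓ_i−1) = 343−46 = 297; sign = (−1)^297 = -1.
Zolotarev: (293|343) = -1, matching the cycle-count sign.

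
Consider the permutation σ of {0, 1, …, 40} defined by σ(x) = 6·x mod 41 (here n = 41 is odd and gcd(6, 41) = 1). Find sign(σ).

Trace 4: π^k(4) = [4, 24, 21, 3, 18, 26, 33] for k=0..6.
2 cycles of lengths [40, 1].
41 − 2 = 39 transpositions; sign(π) = (−1)^39 = -1.
Via Zolotarev, sign(π_{6}) = (6|41) = -1.

-1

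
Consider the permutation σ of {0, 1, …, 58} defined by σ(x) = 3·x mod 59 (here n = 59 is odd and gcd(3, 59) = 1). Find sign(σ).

+1

Start at x=20: 20 → 1 → 3 → 9 → 27 → 22 → 7 → … (one orbit).
Decompose π into cycles: lengths [29, 29, 1] (3 cycles, including the fixed point 0).
Σ(ℓ_i−1) = 59−3 = 56; sign = (−1)^56 = +1.
The Jacobi symbol (3|59) = +1 (Zolotarev) agrees.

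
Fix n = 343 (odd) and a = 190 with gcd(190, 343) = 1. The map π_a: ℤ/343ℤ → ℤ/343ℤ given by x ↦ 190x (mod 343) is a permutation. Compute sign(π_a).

Trace 22: π^k(22) = [22, 64, 155, 295, 141, 36, 323] for k=0..6.
The orbit structure of x ↦ 190x mod 343: 19 orbits of sizes [49, 49, 49, 49, 49, 49, 7, 7, 7, 7, 7, 7, 1, 1, 1, 1, 1, 1, 1].
n − c = 343 − 19 = 324; sign = (−1)^324 = +1.
Zolotarev: (190|343) = +1, matching the cycle-count sign.

+1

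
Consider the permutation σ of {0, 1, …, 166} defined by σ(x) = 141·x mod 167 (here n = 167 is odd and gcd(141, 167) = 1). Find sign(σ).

+1

Orbit of 49 under x↦141x: [49, 62, 58, 162, 130, 127, 38]… (length divides ord_167(141)).
π_141 has 3 disjoint cycles with lengths [83, 83, 1] on {0,…,166}.
167 − 3 = 164 transpositions; sign(π) = (−1)^164 = +1.
Via Zolotarev, sign(π_{141}) = (141|167) = +1.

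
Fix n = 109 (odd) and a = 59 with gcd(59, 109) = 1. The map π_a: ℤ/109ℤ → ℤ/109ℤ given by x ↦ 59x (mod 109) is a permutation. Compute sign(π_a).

Orbit of 89 under x↦59x: [89, 19, 31, 85, 1, 59, 102]… (length divides ord_109(59)).
The orbit structure of x ↦ 59x mod 109: 2 orbits of sizes [108, 1].
2 cycles on 109: each ℓ→(−1)^(ℓ−1), product (−1)^107 = -1.
Via Zolotarev, sign(π_{59}) = (59|109) = -1.

-1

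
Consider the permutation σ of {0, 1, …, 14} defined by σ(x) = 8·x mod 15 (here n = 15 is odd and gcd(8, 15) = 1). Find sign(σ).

+1

Start at x=2: 2 → 1 → 8 → 4 → 2 (one orbit).
Cycle type of π: 4×3 + 2 + 1; total 5 cycles.
sign(π) = (−1)^{n − #cycles} = (−1)^{15−5} = (−1)^10 = +1.
Check: (8/15) = +1 by Zolotarev.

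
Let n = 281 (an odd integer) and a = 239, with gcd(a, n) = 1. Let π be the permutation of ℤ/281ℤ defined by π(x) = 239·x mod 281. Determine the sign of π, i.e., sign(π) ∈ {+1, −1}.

-1

Orbit of 251 under x↦239x: [251, 136, 189, 211, 130, 160, 24]… (length divides ord_281(239)).
The orbit structure of x ↦ 239x mod 281: 2 orbits of sizes [280, 1].
n − c = 281 − 2 = 279; sign = (−1)^279 = -1.
Zolotarev: (239|281) = -1, matching the cycle-count sign.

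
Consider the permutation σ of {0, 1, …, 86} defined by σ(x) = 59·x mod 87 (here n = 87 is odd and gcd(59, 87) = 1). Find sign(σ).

Trace 1: π^k(1) = [1, 59] for k=0..1.
Cycle lengths of π_59 on ℤ/87ℤ: [2, 2, 2, 2, 2, 2, 2, 2, 2, 2, 2, 2, 2, 2, 2, 2, 2, 2, 2, 2, 2, 2, 2, 2, 2, 2, 2, 2, 2, 1, 1, 1, 1, 1, 1, 1, 1, 1, 1, 1, 1, 1, 1, 1, 1, 1, 1, 1, 1, 1, 1, 1, 1, 1, 1, 1, 1, 1]; 58 cycles in total.
Σ(ℓ_i−1) = 87−58 = 29; sign = (−1)^29 = -1.
(59|87)_J = -1 (Zolotarev's lemma cross-check).

-1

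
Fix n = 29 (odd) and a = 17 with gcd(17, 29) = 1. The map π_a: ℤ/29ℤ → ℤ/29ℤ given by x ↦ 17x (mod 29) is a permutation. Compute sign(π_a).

Start at x=28: 28 → 12 → 1 → 17 → 28 (one orbit).
Cycle type of π: 4×7 + 1; total 8 cycles.
n − c = 29 − 8 = 21; sign = (−1)^21 = -1.
The Jacobi symbol (17|29) = -1 (Zolotarev) agrees.

-1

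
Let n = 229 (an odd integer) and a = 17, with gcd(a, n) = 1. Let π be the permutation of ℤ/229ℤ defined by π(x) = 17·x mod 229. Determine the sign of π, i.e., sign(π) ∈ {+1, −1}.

Trace 27: π^k(27) = [27, 1, 17, 60, 104, 165, 57] for k=0..6.
The orbit structure of x ↦ 17x mod 229: 13 orbits of sizes [19, 19, 19, 19, 19, 19, 19, 19, 19, 19, 19, 19, 1].
229 − 13 = 216 transpositions; sign(π) = (−1)^216 = +1.
Check: (17/229) = +1 by Zolotarev.

+1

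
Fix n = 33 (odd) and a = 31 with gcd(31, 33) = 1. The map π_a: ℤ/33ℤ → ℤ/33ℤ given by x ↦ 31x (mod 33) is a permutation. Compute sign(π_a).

Start at x=31: 31 → 4 → 25 → 16 → 1 → 31 (one orbit).
π_31 has 9 disjoint cycles with lengths [5, 5, 5, 5, 5, 5, 1, 1, 1] on {0,…,32}.
sign(π) = (−1)^{n − #cycles} = (−1)^{33−9} = (−1)^24 = +1.

+1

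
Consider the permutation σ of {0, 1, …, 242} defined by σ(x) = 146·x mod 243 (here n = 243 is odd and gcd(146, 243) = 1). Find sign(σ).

Orbit of 175 under x↦146x: [175, 35, 7, 50, 10, 2, 49]… (length divides ord_243(146)).
Cycle lengths of π_146 on ℤ/243ℤ: [162, 54, 18, 6, 2, 1]; 6 cycles in total.
sign(π) = (−1)^{n − #cycles} = (−1)^{243−6} = (−1)^237 = -1.
(146|243)_J = -1 (Zolotarev's lemma cross-check).

-1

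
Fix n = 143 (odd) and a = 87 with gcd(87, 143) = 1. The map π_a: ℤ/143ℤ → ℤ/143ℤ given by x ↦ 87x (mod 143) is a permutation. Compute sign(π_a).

Orbit of 120 under x↦87x: [120, 1, 87, 133, 131, 100]… (length divides ord_143(87)).
Decompose π into cycles: lengths [6, 6, 6, 6, 6, 6, 6, 6, 6, 6, 6, 6, 6, 6, 6, 6, 6, 6, 6, 6, 3, 3, 3, 3, 2, 2, 2, 2, 2, 1] (30 cycles, including the fixed point 0).
Σ(ℓ_i−1) = 143−30 = 113; sign = (−1)^113 = -1.

-1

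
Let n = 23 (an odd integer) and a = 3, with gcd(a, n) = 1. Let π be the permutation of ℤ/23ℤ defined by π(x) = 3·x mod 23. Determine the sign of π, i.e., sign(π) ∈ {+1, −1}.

Start at x=13: 13 → 16 → 2 → 6 → 18 → 8 → 1 → … (one orbit).
Cycle type of π: 11×2 + 1; total 3 cycles.
Σ(ℓ_i−1) = 23−3 = 20; sign = (−1)^20 = +1.
(3|23)_J = +1 (Zolotarev's lemma cross-check).

+1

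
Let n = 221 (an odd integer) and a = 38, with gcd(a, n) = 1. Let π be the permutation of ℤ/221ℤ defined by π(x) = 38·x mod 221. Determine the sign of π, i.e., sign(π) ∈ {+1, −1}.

+1

Trace 38: π^k(38) = [38, 118, 64, 1] for k=0..3.
Decompose π into cycles: lengths [4, 4, 4, 4, 4, 4, 4, 4, 4, 4, 4, 4, 4, 4, 4, 4, 4, 4, 4, 4, 4, 4, 4, 4, 4, 4, 4, 4, 4, 4, 4, 4, 4, 4, 4, 4, 4, 4, 4, 4, 4, 4, 4, 4, 4, 4, 4, 4, 4, 4, 4, 4, 2, 2, 2, 2, 2, 2, 1] (59 cycles, including the fixed point 0).
59 cycles on 221: each ℓ→(−1)^(ℓ−1), product (−1)^162 = +1.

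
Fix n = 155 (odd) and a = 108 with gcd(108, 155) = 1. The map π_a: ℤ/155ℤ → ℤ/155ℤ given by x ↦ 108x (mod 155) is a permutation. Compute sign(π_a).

Start at x=108: 108 → 39 → 27 → 126 → 123 → 109 → 147 → … (one orbit).
Cycle lengths of π_108 on ℤ/155ℤ: [20, 20, 20, 20, 20, 20, 10, 10, 10, 4, 1]; 11 cycles in total.
With 11 cycles on 155 points, sign = (−1)^{155−11} = +1.
Zolotarev: (108|155) = +1, matching the cycle-count sign.

+1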